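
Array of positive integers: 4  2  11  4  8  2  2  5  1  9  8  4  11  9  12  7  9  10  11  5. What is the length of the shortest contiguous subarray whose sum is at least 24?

add 4: running sum 4 < 24
add 2: running sum 6 < 24
add 11: running sum 17 < 24
add 4: running sum 21 < 24
end 4: [2, 11, 4, 8] sum 25, len 4
end 5: [11, 4, 8, 2] sum 25, len 4
end 6: [11, 4, 8, 2, 2] sum 27, len 5
end 7: [11, 4, 8, 2, 2, 5] sum 32, len 6
end 8: [11, 4, 8, 2, 2, 5, 1] sum 33, len 7
end 9: [8, 2, 2, 5, 1, 9] sum 27, len 6
end 10: [2, 5, 1, 9, 8] sum 25, len 5
end 11: [5, 1, 9, 8, 4] sum 27, len 5
end 12: [9, 8, 4, 11] sum 32, len 4
end 13: [4, 11, 9] sum 24, len 3
end 14: [11, 9, 12] sum 32, len 3
end 15: [9, 12, 7] sum 28, len 3
end 16: [12, 7, 9] sum 28, len 3
end 17: [7, 9, 10] sum 26, len 3
end 18: [9, 10, 11] sum 30, len 3
end 19: [10, 11, 5] sum 26, len 3
Shortest qualifying length: 3.

3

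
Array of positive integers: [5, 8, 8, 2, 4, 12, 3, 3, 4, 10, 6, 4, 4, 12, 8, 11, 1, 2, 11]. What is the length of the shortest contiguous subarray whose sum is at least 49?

7

add 5: running sum 5 < 49
add 8: running sum 13 < 49
add 8: running sum 21 < 49
add 2: running sum 23 < 49
add 4: running sum 27 < 49
add 12: running sum 39 < 49
add 3: running sum 42 < 49
add 3: running sum 45 < 49
end 8: [5, 8, 8, 2, 4, 12, 3, 3, 4] sum 49, len 9
end 9: [8, 8, 2, 4, 12, 3, 3, 4, 10] sum 54, len 9
end 10: [8, 2, 4, 12, 3, 3, 4, 10, 6] sum 52, len 9
end 11: [8, 2, 4, 12, 3, 3, 4, 10, 6, 4] sum 56, len 10
end 12: [4, 12, 3, 3, 4, 10, 6, 4, 4] sum 50, len 9
end 13: [12, 3, 3, 4, 10, 6, 4, 4, 12] sum 58, len 9
end 14: [3, 4, 10, 6, 4, 4, 12, 8] sum 51, len 8
end 15: [10, 6, 4, 4, 12, 8, 11] sum 55, len 7
end 16: [10, 6, 4, 4, 12, 8, 11, 1] sum 56, len 8
end 17: [10, 6, 4, 4, 12, 8, 11, 1, 2] sum 58, len 9
end 18: [4, 12, 8, 11, 1, 2, 11] sum 49, len 7
Shortest qualifying length: 7.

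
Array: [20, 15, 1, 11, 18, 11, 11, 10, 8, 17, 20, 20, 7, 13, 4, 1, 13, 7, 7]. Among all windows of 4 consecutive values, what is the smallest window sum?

20 15 1 11 → sum 47
15 1 11 18 → sum 45
1 11 18 11 → sum 41
11 18 11 11 → sum 51
18 11 11 10 → sum 50
11 11 10 8 → sum 40
11 10 8 17 → sum 46
10 8 17 20 → sum 55
8 17 20 20 → sum 65
17 20 20 7 → sum 64
20 20 7 13 → sum 60
20 7 13 4 → sum 44
7 13 4 1 → sum 25
13 4 1 13 → sum 31
4 1 13 7 → sum 25
1 13 7 7 → sum 28
Smallest of these is 25.

25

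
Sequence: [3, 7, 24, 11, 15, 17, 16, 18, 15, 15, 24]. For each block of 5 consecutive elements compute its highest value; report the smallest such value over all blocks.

[3, 7, 24, 11, 15] → max 24
[7, 24, 11, 15, 17] → max 24
[24, 11, 15, 17, 16] → max 24
[11, 15, 17, 16, 18] → max 18
[15, 17, 16, 18, 15] → max 18
[17, 16, 18, 15, 15] → max 18
[16, 18, 15, 15, 24] → max 24
Smallest of these is 18.

18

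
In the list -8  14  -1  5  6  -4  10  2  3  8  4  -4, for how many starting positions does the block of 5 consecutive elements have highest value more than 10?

2

(-8, 14, -1, 5, 6) → max 14  > 10 ✓
(14, -1, 5, 6, -4) → max 14  > 10 ✓
(-1, 5, 6, -4, 10) → max 10
(5, 6, -4, 10, 2) → max 10
(6, -4, 10, 2, 3) → max 10
(-4, 10, 2, 3, 8) → max 10
(10, 2, 3, 8, 4) → max 10
(2, 3, 8, 4, -4) → max 8
2 windows satisfy the condition.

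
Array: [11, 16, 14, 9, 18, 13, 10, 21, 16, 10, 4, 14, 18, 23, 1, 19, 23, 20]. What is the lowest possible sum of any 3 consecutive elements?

28

11 16 14 → sum 41
16 14 9 → sum 39
14 9 18 → sum 41
9 18 13 → sum 40
18 13 10 → sum 41
13 10 21 → sum 44
10 21 16 → sum 47
21 16 10 → sum 47
16 10 4 → sum 30
10 4 14 → sum 28
4 14 18 → sum 36
14 18 23 → sum 55
18 23 1 → sum 42
23 1 19 → sum 43
1 19 23 → sum 43
19 23 20 → sum 62
Lowest of these is 28.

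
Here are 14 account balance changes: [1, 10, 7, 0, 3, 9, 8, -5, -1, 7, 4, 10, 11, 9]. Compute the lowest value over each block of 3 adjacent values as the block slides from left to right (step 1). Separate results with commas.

1, 0, 0, 0, 3, -5, -5, -5, -1, 4, 4, 9

(1, 10, 7) → min 1
(10, 7, 0) → min 0
(7, 0, 3) → min 0
(0, 3, 9) → min 0
(3, 9, 8) → min 3
(9, 8, -5) → min -5
(8, -5, -1) → min -5
(-5, -1, 7) → min -5
(-1, 7, 4) → min -1
(7, 4, 10) → min 4
(4, 10, 11) → min 4
(10, 11, 9) → min 9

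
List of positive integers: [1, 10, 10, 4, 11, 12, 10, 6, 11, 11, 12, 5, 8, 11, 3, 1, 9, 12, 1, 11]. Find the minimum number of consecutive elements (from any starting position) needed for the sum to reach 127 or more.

16

Extend right; whenever the sum reaches 127, record the length and shrink from the left:
add 1: running sum 1 < 127
add 10: running sum 11 < 127
add 10: running sum 21 < 127
add 4: running sum 25 < 127
add 11: running sum 36 < 127
add 12: running sum 48 < 127
add 10: running sum 58 < 127
add 6: running sum 64 < 127
add 11: running sum 75 < 127
add 11: running sum 86 < 127
add 12: running sum 98 < 127
add 5: running sum 103 < 127
add 8: running sum 111 < 127
add 11: running sum 122 < 127
add 3: running sum 125 < 127
add 1: running sum 126 < 127
end 16: [10, 10, 4, 11, 12, 10, 6, 11, 11, 12, 5, 8, 11, 3, 1, 9] sum 134, len 16
end 17: [10, 4, 11, 12, 10, 6, 11, 11, 12, 5, 8, 11, 3, 1, 9, 12] sum 136, len 16
end 18: [4, 11, 12, 10, 6, 11, 11, 12, 5, 8, 11, 3, 1, 9, 12, 1] sum 127, len 16
end 19: [11, 12, 10, 6, 11, 11, 12, 5, 8, 11, 3, 1, 9, 12, 1, 11] sum 134, len 16
Shortest qualifying length: 16.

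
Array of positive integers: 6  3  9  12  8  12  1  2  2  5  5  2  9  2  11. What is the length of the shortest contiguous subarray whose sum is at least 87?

add 6: running sum 6 < 87
add 3: running sum 9 < 87
add 9: running sum 18 < 87
add 12: running sum 30 < 87
add 8: running sum 38 < 87
add 12: running sum 50 < 87
add 1: running sum 51 < 87
add 2: running sum 53 < 87
add 2: running sum 55 < 87
add 5: running sum 60 < 87
add 5: running sum 65 < 87
add 2: running sum 67 < 87
add 9: running sum 76 < 87
add 2: running sum 78 < 87
end 14: [6, 3, 9, 12, 8, 12, 1, 2, 2, 5, 5, 2, 9, 2, 11] sum 89, len 15
Shortest qualifying length: 15.

15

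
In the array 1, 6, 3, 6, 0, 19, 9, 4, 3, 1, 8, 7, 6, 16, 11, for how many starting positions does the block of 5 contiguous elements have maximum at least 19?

5

1 6 3 6 0 → max 6
6 3 6 0 19 → max 19  ≥ 19 ✓
3 6 0 19 9 → max 19  ≥ 19 ✓
6 0 19 9 4 → max 19  ≥ 19 ✓
0 19 9 4 3 → max 19  ≥ 19 ✓
19 9 4 3 1 → max 19  ≥ 19 ✓
9 4 3 1 8 → max 9
4 3 1 8 7 → max 8
3 1 8 7 6 → max 8
1 8 7 6 16 → max 16
8 7 6 16 11 → max 16
5 windows satisfy the condition.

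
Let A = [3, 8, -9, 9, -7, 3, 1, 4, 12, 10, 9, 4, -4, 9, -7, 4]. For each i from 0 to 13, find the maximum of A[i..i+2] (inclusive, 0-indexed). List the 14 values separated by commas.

8, 9, 9, 9, 3, 4, 12, 12, 12, 10, 9, 9, 9, 9

3 8 -9 → max 8
8 -9 9 → max 9
-9 9 -7 → max 9
9 -7 3 → max 9
-7 3 1 → max 3
3 1 4 → max 4
1 4 12 → max 12
4 12 10 → max 12
12 10 9 → max 12
10 9 4 → max 10
9 4 -4 → max 9
4 -4 9 → max 9
-4 9 -7 → max 9
9 -7 4 → max 9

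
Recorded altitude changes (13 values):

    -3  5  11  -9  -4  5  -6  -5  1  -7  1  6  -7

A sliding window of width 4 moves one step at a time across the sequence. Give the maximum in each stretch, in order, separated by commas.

11, 11, 11, 5, 5, 5, 1, 1, 6, 6

(-3, 5, 11, -9) → max 11
(5, 11, -9, -4) → max 11
(11, -9, -4, 5) → max 11
(-9, -4, 5, -6) → max 5
(-4, 5, -6, -5) → max 5
(5, -6, -5, 1) → max 5
(-6, -5, 1, -7) → max 1
(-5, 1, -7, 1) → max 1
(1, -7, 1, 6) → max 6
(-7, 1, 6, -7) → max 6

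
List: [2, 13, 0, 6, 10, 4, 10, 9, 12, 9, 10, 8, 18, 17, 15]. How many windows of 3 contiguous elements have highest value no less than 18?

2 13 0 → max 13
13 0 6 → max 13
0 6 10 → max 10
6 10 4 → max 10
10 4 10 → max 10
4 10 9 → max 10
10 9 12 → max 12
9 12 9 → max 12
12 9 10 → max 12
9 10 8 → max 10
10 8 18 → max 18  ≥ 18 ✓
8 18 17 → max 18  ≥ 18 ✓
18 17 15 → max 18  ≥ 18 ✓
3 windows satisfy the condition.

3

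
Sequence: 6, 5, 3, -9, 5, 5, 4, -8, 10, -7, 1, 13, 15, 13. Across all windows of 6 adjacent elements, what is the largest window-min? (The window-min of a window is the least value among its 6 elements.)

-7

Window mins for each of the 9 positions:
(6, 5, 3, -9, 5, 5) → min -9
(5, 3, -9, 5, 5, 4) → min -9
(3, -9, 5, 5, 4, -8) → min -9
(-9, 5, 5, 4, -8, 10) → min -9
(5, 5, 4, -8, 10, -7) → min -8
(5, 4, -8, 10, -7, 1) → min -8
(4, -8, 10, -7, 1, 13) → min -8
(-8, 10, -7, 1, 13, 15) → min -8
(10, -7, 1, 13, 15, 13) → min -7
Largest of these is -7.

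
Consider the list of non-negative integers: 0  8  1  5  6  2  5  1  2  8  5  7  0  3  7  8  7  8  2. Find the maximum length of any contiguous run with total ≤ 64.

add 0: [0] sum 0, len 1
add 8: [0, 8] sum 8, len 2
add 1: [0, 8, 1] sum 9, len 3
add 5: [0, 8, 1, 5] sum 14, len 4
add 6: [0, 8, 1, 5, 6] sum 20, len 5
add 2: [0, 8, 1, 5, 6, 2] sum 22, len 6
add 5: [0, 8, 1, 5, 6, 2, 5] sum 27, len 7
add 1: [0, 8, 1, 5, 6, 2, 5, 1] sum 28, len 8
add 2: [0, 8, 1, 5, 6, 2, 5, 1, 2] sum 30, len 9
add 8: [0, 8, 1, 5, 6, 2, 5, 1, 2, 8] sum 38, len 10
add 5: [0, 8, 1, 5, 6, 2, 5, 1, 2, 8, 5] sum 43, len 11
add 7: [0, 8, 1, 5, 6, 2, 5, 1, 2, 8, 5, 7] sum 50, len 12
add 0: [0, 8, 1, 5, 6, 2, 5, 1, 2, 8, 5, 7, 0] sum 50, len 13
add 3: [0, 8, 1, 5, 6, 2, 5, 1, 2, 8, 5, 7, 0, 3] sum 53, len 14
add 7: [0, 8, 1, 5, 6, 2, 5, 1, 2, 8, 5, 7, 0, 3, 7] sum 60, len 15
add 8: [1, 5, 6, 2, 5, 1, 2, 8, 5, 7, 0, 3, 7, 8] sum 60, len 14
add 7: [6, 2, 5, 1, 2, 8, 5, 7, 0, 3, 7, 8, 7] sum 61, len 13
add 8: [2, 5, 1, 2, 8, 5, 7, 0, 3, 7, 8, 7, 8] sum 63, len 13
add 2: [5, 1, 2, 8, 5, 7, 0, 3, 7, 8, 7, 8, 2] sum 63, len 13
Longest length seen: 15.

15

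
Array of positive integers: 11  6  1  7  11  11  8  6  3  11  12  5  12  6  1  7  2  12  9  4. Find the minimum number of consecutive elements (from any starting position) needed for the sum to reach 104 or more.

13

Extend right; whenever the sum reaches 104, record the length and shrink from the left:
add 11: running sum 11 < 104
add 6: running sum 17 < 104
add 1: running sum 18 < 104
add 7: running sum 25 < 104
add 11: running sum 36 < 104
add 11: running sum 47 < 104
add 8: running sum 55 < 104
add 6: running sum 61 < 104
add 3: running sum 64 < 104
add 11: running sum 75 < 104
add 12: running sum 87 < 104
add 5: running sum 92 < 104
add 12: shortest ending here [11, 6, 1, 7, 11, 11, 8, 6, 3, 11, 12, 5, 12] sum 104, len 13
add 6: shortest ending here [11, 6, 1, 7, 11, 11, 8, 6, 3, 11, 12, 5, 12, 6] sum 110, len 14
add 1: shortest ending here [11, 6, 1, 7, 11, 11, 8, 6, 3, 11, 12, 5, 12, 6, 1] sum 111, len 15
add 7: shortest ending here [6, 1, 7, 11, 11, 8, 6, 3, 11, 12, 5, 12, 6, 1, 7] sum 107, len 15
add 2: shortest ending here [6, 1, 7, 11, 11, 8, 6, 3, 11, 12, 5, 12, 6, 1, 7, 2] sum 109, len 16
add 12: shortest ending here [11, 11, 8, 6, 3, 11, 12, 5, 12, 6, 1, 7, 2, 12] sum 107, len 14
add 9: shortest ending here [11, 8, 6, 3, 11, 12, 5, 12, 6, 1, 7, 2, 12, 9] sum 105, len 14
add 4: shortest ending here [11, 8, 6, 3, 11, 12, 5, 12, 6, 1, 7, 2, 12, 9, 4] sum 109, len 15
Shortest qualifying length: 13.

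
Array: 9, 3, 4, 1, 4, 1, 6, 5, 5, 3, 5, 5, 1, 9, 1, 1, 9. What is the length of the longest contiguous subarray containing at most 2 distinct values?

5

add 9: window [9] (1 distinct), len 1
add 3: window [9, 3] (2 distinct), len 2
add 4: window [3, 4] (2 distinct), len 2
add 1: window [4, 1] (2 distinct), len 2
add 4: window [4, 1, 4] (2 distinct), len 3
add 1: window [4, 1, 4, 1] (2 distinct), len 4
add 6: window [1, 6] (2 distinct), len 2
add 5: window [6, 5] (2 distinct), len 2
add 5: window [6, 5, 5] (2 distinct), len 3
add 3: window [5, 5, 3] (2 distinct), len 3
add 5: window [5, 5, 3, 5] (2 distinct), len 4
add 5: window [5, 5, 3, 5, 5] (2 distinct), len 5
add 1: window [5, 5, 1] (2 distinct), len 3
add 9: window [1, 9] (2 distinct), len 2
add 1: window [1, 9, 1] (2 distinct), len 3
add 1: window [1, 9, 1, 1] (2 distinct), len 4
add 9: window [1, 9, 1, 1, 9] (2 distinct), len 5
Longest length with ≤2 distinct: 5.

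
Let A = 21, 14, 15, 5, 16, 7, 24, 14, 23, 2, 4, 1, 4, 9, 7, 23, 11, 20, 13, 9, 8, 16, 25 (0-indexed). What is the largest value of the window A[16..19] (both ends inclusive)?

20

Elements at indices 16..19: 11, 20, 13, 9
max(11, 20, 13, 9) = 20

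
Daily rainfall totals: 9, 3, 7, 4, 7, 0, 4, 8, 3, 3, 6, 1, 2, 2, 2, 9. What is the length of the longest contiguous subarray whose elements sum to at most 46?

12

Extend to the right; shrink from the left whenever the sum exceeds 46:
add 9: [9] sum 9, len 1
add 3: [9, 3] sum 12, len 2
add 7: [9, 3, 7] sum 19, len 3
add 4: [9, 3, 7, 4] sum 23, len 4
add 7: [9, 3, 7, 4, 7] sum 30, len 5
add 0: [9, 3, 7, 4, 7, 0] sum 30, len 6
add 4: [9, 3, 7, 4, 7, 0, 4] sum 34, len 7
add 8: [9, 3, 7, 4, 7, 0, 4, 8] sum 42, len 8
add 3: [9, 3, 7, 4, 7, 0, 4, 8, 3] sum 45, len 9
add 3: [3, 7, 4, 7, 0, 4, 8, 3, 3] sum 39, len 9
add 6: [3, 7, 4, 7, 0, 4, 8, 3, 3, 6] sum 45, len 10
add 1: [3, 7, 4, 7, 0, 4, 8, 3, 3, 6, 1] sum 46, len 11
add 2: [7, 4, 7, 0, 4, 8, 3, 3, 6, 1, 2] sum 45, len 11
add 2: [4, 7, 0, 4, 8, 3, 3, 6, 1, 2, 2] sum 40, len 11
add 2: [4, 7, 0, 4, 8, 3, 3, 6, 1, 2, 2, 2] sum 42, len 12
add 9: [0, 4, 8, 3, 3, 6, 1, 2, 2, 2, 9] sum 40, len 11
Longest length seen: 12.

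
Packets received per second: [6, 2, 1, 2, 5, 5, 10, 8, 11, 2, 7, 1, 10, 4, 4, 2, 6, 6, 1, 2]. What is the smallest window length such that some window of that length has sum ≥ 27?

3

Extend right; whenever the sum reaches 27, record the length and shrink from the left:
add 6: running sum 6 < 27
add 2: running sum 8 < 27
add 1: running sum 9 < 27
add 2: running sum 11 < 27
add 5: running sum 16 < 27
add 5: running sum 21 < 27
add 10: shortest ending here [6, 2, 1, 2, 5, 5, 10] sum 31, len 7
add 8: shortest ending here [5, 5, 10, 8] sum 28, len 4
add 11: shortest ending here [10, 8, 11] sum 29, len 3
add 2: shortest ending here [10, 8, 11, 2] sum 31, len 4
add 7: shortest ending here [8, 11, 2, 7] sum 28, len 4
add 1: shortest ending here [8, 11, 2, 7, 1] sum 29, len 5
add 10: shortest ending here [11, 2, 7, 1, 10] sum 31, len 5
add 4: shortest ending here [11, 2, 7, 1, 10, 4] sum 35, len 6
add 4: shortest ending here [2, 7, 1, 10, 4, 4] sum 28, len 6
add 2: shortest ending here [7, 1, 10, 4, 4, 2] sum 28, len 6
add 6: shortest ending here [1, 10, 4, 4, 2, 6] sum 27, len 6
add 6: shortest ending here [10, 4, 4, 2, 6, 6] sum 32, len 6
add 1: shortest ending here [10, 4, 4, 2, 6, 6, 1] sum 33, len 7
add 2: shortest ending here [10, 4, 4, 2, 6, 6, 1, 2] sum 35, len 8
Shortest qualifying length: 3.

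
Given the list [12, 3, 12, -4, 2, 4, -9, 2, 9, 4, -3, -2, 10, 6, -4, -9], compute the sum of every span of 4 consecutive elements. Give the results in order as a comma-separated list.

Sliding a size-4 window across the 16 values:
(12, 3, 12, -4) → sum 23
(3, 12, -4, 2) → sum 13
(12, -4, 2, 4) → sum 14
(-4, 2, 4, -9) → sum -7
(2, 4, -9, 2) → sum -1
(4, -9, 2, 9) → sum 6
(-9, 2, 9, 4) → sum 6
(2, 9, 4, -3) → sum 12
(9, 4, -3, -2) → sum 8
(4, -3, -2, 10) → sum 9
(-3, -2, 10, 6) → sum 11
(-2, 10, 6, -4) → sum 10
(10, 6, -4, -9) → sum 3

23, 13, 14, -7, -1, 6, 6, 12, 8, 9, 11, 10, 3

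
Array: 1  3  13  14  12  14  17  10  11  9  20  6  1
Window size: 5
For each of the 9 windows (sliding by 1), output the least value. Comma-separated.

(1, 3, 13, 14, 12) → min 1
(3, 13, 14, 12, 14) → min 3
(13, 14, 12, 14, 17) → min 12
(14, 12, 14, 17, 10) → min 10
(12, 14, 17, 10, 11) → min 10
(14, 17, 10, 11, 9) → min 9
(17, 10, 11, 9, 20) → min 9
(10, 11, 9, 20, 6) → min 6
(11, 9, 20, 6, 1) → min 1

1, 3, 12, 10, 10, 9, 9, 6, 1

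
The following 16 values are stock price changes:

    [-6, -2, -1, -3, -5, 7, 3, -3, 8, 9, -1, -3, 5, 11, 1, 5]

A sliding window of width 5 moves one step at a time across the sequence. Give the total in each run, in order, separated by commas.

-17, -4, 1, -1, 10, 24, 16, 10, 18, 21, 13, 19

Sliding a size-5 window across the 16 values:
[-6, -2, -1, -3, -5] → sum -17
[-2, -1, -3, -5, 7] → sum -4
[-1, -3, -5, 7, 3] → sum 1
[-3, -5, 7, 3, -3] → sum -1
[-5, 7, 3, -3, 8] → sum 10
[7, 3, -3, 8, 9] → sum 24
[3, -3, 8, 9, -1] → sum 16
[-3, 8, 9, -1, -3] → sum 10
[8, 9, -1, -3, 5] → sum 18
[9, -1, -3, 5, 11] → sum 21
[-1, -3, 5, 11, 1] → sum 13
[-3, 5, 11, 1, 5] → sum 19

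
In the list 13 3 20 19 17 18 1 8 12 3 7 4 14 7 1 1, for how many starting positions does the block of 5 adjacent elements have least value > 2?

5

(13, 3, 20, 19, 17) → min 3  > 2 ✓
(3, 20, 19, 17, 18) → min 3  > 2 ✓
(20, 19, 17, 18, 1) → min 1
(19, 17, 18, 1, 8) → min 1
(17, 18, 1, 8, 12) → min 1
(18, 1, 8, 12, 3) → min 1
(1, 8, 12, 3, 7) → min 1
(8, 12, 3, 7, 4) → min 3  > 2 ✓
(12, 3, 7, 4, 14) → min 3  > 2 ✓
(3, 7, 4, 14, 7) → min 3  > 2 ✓
(7, 4, 14, 7, 1) → min 1
(4, 14, 7, 1, 1) → min 1
5 windows satisfy the condition.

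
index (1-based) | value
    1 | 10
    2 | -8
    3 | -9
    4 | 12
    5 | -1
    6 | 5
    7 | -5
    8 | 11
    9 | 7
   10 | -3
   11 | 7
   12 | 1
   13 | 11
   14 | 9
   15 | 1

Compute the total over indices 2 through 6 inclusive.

-1

Elements at indices 2..6: -8, -9, 12, -1, 5
sum(-8, -9, 12, -1, 5) = -1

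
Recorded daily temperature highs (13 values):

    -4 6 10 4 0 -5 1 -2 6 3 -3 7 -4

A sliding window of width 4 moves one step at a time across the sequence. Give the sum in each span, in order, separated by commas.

(-4, 6, 10, 4) → sum 16
(6, 10, 4, 0) → sum 20
(10, 4, 0, -5) → sum 9
(4, 0, -5, 1) → sum 0
(0, -5, 1, -2) → sum -6
(-5, 1, -2, 6) → sum 0
(1, -2, 6, 3) → sum 8
(-2, 6, 3, -3) → sum 4
(6, 3, -3, 7) → sum 13
(3, -3, 7, -4) → sum 3

16, 20, 9, 0, -6, 0, 8, 4, 13, 3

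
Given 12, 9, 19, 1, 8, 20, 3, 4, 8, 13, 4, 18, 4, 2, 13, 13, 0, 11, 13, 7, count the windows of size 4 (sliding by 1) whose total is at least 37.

[12, 9, 19, 1] → sum 41  ≥ 37 ✓
[9, 19, 1, 8] → sum 37  ≥ 37 ✓
[19, 1, 8, 20] → sum 48  ≥ 37 ✓
[1, 8, 20, 3] → sum 32
[8, 20, 3, 4] → sum 35
[20, 3, 4, 8] → sum 35
[3, 4, 8, 13] → sum 28
[4, 8, 13, 4] → sum 29
[8, 13, 4, 18] → sum 43  ≥ 37 ✓
[13, 4, 18, 4] → sum 39  ≥ 37 ✓
[4, 18, 4, 2] → sum 28
[18, 4, 2, 13] → sum 37  ≥ 37 ✓
[4, 2, 13, 13] → sum 32
[2, 13, 13, 0] → sum 28
[13, 13, 0, 11] → sum 37  ≥ 37 ✓
[13, 0, 11, 13] → sum 37  ≥ 37 ✓
[0, 11, 13, 7] → sum 31
8 windows satisfy the condition.

8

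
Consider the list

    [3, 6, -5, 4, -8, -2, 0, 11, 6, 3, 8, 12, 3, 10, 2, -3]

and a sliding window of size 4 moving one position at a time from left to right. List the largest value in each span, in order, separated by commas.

6, 6, 4, 4, 11, 11, 11, 11, 12, 12, 12, 12, 10

[3, 6, -5, 4] → max 6
[6, -5, 4, -8] → max 6
[-5, 4, -8, -2] → max 4
[4, -8, -2, 0] → max 4
[-8, -2, 0, 11] → max 11
[-2, 0, 11, 6] → max 11
[0, 11, 6, 3] → max 11
[11, 6, 3, 8] → max 11
[6, 3, 8, 12] → max 12
[3, 8, 12, 3] → max 12
[8, 12, 3, 10] → max 12
[12, 3, 10, 2] → max 12
[3, 10, 2, -3] → max 10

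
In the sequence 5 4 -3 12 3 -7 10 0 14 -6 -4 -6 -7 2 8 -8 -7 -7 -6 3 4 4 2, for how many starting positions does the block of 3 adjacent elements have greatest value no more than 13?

18

5 4 -3 → max 5  ≤ 13 ✓
4 -3 12 → max 12  ≤ 13 ✓
-3 12 3 → max 12  ≤ 13 ✓
12 3 -7 → max 12  ≤ 13 ✓
3 -7 10 → max 10  ≤ 13 ✓
-7 10 0 → max 10  ≤ 13 ✓
10 0 14 → max 14
0 14 -6 → max 14
14 -6 -4 → max 14
-6 -4 -6 → max -4  ≤ 13 ✓
-4 -6 -7 → max -4  ≤ 13 ✓
-6 -7 2 → max 2  ≤ 13 ✓
-7 2 8 → max 8  ≤ 13 ✓
2 8 -8 → max 8  ≤ 13 ✓
8 -8 -7 → max 8  ≤ 13 ✓
-8 -7 -7 → max -7  ≤ 13 ✓
-7 -7 -6 → max -6  ≤ 13 ✓
-7 -6 3 → max 3  ≤ 13 ✓
-6 3 4 → max 4  ≤ 13 ✓
3 4 4 → max 4  ≤ 13 ✓
4 4 2 → max 4  ≤ 13 ✓
18 windows satisfy the condition.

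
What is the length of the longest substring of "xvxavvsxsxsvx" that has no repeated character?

3

add x: [x] len 1
add v: [x, v] len 2
add x (repeat x, move left end past it): [v, x] len 2
add a: [v, x, a] len 3
add v (repeat v, move left end past it): [x, a, v] len 3
add v (repeat v, move left end past it): [v] len 1
add s: [v, s] len 2
add x: [v, s, x] len 3
add s (repeat s, move left end past it): [x, s] len 2
add x (repeat x, move left end past it): [s, x] len 2
add s (repeat s, move left end past it): [x, s] len 2
add v: [x, s, v] len 3
add x (repeat x, move left end past it): [s, v, x] len 3
Longest all-distinct length: 3.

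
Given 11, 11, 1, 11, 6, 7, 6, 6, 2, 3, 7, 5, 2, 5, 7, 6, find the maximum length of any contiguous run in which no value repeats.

5

add 11: [11] len 1
add 11 (repeat 11, move left end past it): [11] len 1
add 1: [11, 1] len 2
add 11 (repeat 11, move left end past it): [1, 11] len 2
add 6: [1, 11, 6] len 3
add 7: [1, 11, 6, 7] len 4
add 6 (repeat 6, move left end past it): [7, 6] len 2
add 6 (repeat 6, move left end past it): [6] len 1
add 2: [6, 2] len 2
add 3: [6, 2, 3] len 3
add 7: [6, 2, 3, 7] len 4
add 5: [6, 2, 3, 7, 5] len 5
add 2 (repeat 2, move left end past it): [3, 7, 5, 2] len 4
add 5 (repeat 5, move left end past it): [2, 5] len 2
add 7: [2, 5, 7] len 3
add 6: [2, 5, 7, 6] len 4
Longest all-distinct length: 5.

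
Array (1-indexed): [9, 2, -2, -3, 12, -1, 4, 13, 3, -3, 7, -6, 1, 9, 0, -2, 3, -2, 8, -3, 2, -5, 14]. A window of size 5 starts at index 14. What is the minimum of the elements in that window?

-2

Elements at indices 14..18: 9, 0, -2, 3, -2
min(9, 0, -2, 3, -2) = -2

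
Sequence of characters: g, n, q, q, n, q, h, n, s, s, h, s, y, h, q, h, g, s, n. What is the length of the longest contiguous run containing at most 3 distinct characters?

[g] 1 distinct, len 1
[g, n] 2 distinct, len 2
[g, n, q] 3 distinct, len 3
[g, n, q, q] 3 distinct, len 4
[g, n, q, q, n] 3 distinct, len 5
[g, n, q, q, n, q] 3 distinct, len 6
[n, q, q, n, q, h] 3 distinct, len 6
[n, q, q, n, q, h, n] 3 distinct, len 7
[h, n, s] 3 distinct, len 3
[h, n, s, s] 3 distinct, len 4
[h, n, s, s, h] 3 distinct, len 5
[h, n, s, s, h, s] 3 distinct, len 6
[s, s, h, s, y] 3 distinct, len 5
[s, s, h, s, y, h] 3 distinct, len 6
[y, h, q] 3 distinct, len 3
[y, h, q, h] 3 distinct, len 4
[h, q, h, g] 3 distinct, len 4
[h, g, s] 3 distinct, len 3
[g, s, n] 3 distinct, len 3
Longest length with ≤3 distinct: 7.

7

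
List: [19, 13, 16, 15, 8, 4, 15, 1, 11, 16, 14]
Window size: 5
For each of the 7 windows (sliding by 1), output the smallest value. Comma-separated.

8, 4, 4, 1, 1, 1, 1

Sliding a size-5 window across the 11 values:
19 13 16 15 8 → min 8
13 16 15 8 4 → min 4
16 15 8 4 15 → min 4
15 8 4 15 1 → min 1
8 4 15 1 11 → min 1
4 15 1 11 16 → min 1
15 1 11 16 14 → min 1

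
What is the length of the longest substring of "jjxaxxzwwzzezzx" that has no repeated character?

[j] len 1
[j] len 1
[j, x] len 2
[j, x, a] len 3
[a, x] len 2
[x] len 1
[x, z] len 2
[x, z, w] len 3
[w] len 1
[w, z] len 2
[z] len 1
[z, e] len 2
[e, z] len 2
[z] len 1
[z, x] len 2
Longest all-distinct length: 3.

3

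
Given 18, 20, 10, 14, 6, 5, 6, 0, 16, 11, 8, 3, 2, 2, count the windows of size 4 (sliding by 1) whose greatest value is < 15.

18 20 10 14 → max 20
20 10 14 6 → max 20
10 14 6 5 → max 14  < 15 ✓
14 6 5 6 → max 14  < 15 ✓
6 5 6 0 → max 6  < 15 ✓
5 6 0 16 → max 16
6 0 16 11 → max 16
0 16 11 8 → max 16
16 11 8 3 → max 16
11 8 3 2 → max 11  < 15 ✓
8 3 2 2 → max 8  < 15 ✓
5 windows satisfy the condition.

5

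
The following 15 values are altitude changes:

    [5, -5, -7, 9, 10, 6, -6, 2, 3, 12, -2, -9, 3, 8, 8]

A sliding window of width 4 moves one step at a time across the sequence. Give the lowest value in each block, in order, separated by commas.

-7, -7, -7, -6, -6, -6, -6, -2, -9, -9, -9, -9

[5, -5, -7, 9] → min -7
[-5, -7, 9, 10] → min -7
[-7, 9, 10, 6] → min -7
[9, 10, 6, -6] → min -6
[10, 6, -6, 2] → min -6
[6, -6, 2, 3] → min -6
[-6, 2, 3, 12] → min -6
[2, 3, 12, -2] → min -2
[3, 12, -2, -9] → min -9
[12, -2, -9, 3] → min -9
[-2, -9, 3, 8] → min -9
[-9, 3, 8, 8] → min -9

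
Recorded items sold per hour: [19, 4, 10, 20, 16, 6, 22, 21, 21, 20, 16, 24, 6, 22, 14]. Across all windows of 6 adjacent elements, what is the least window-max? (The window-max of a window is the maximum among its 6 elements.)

20

19 4 10 20 16 6 → max 20
4 10 20 16 6 22 → max 22
10 20 16 6 22 21 → max 22
20 16 6 22 21 21 → max 22
16 6 22 21 21 20 → max 22
6 22 21 21 20 16 → max 22
22 21 21 20 16 24 → max 24
21 21 20 16 24 6 → max 24
21 20 16 24 6 22 → max 24
20 16 24 6 22 14 → max 24
Least of these is 20.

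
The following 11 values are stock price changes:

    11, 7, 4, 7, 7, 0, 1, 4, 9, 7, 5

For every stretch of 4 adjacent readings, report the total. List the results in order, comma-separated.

11 7 4 7 → sum 29
7 4 7 7 → sum 25
4 7 7 0 → sum 18
7 7 0 1 → sum 15
7 0 1 4 → sum 12
0 1 4 9 → sum 14
1 4 9 7 → sum 21
4 9 7 5 → sum 25

29, 25, 18, 15, 12, 14, 21, 25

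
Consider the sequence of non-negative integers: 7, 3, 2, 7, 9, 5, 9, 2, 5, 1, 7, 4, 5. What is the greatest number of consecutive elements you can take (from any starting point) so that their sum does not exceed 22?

Extend to the right; shrink from the left whenever the sum exceeds 22:
add 7: [7] sum 7, len 1
add 3: [7, 3] sum 10, len 2
add 2: [7, 3, 2] sum 12, len 3
add 7: [7, 3, 2, 7] sum 19, len 4
add 9: [3, 2, 7, 9] sum 21, len 4
add 5: [7, 9, 5] sum 21, len 3
add 9: [5, 9] sum 14, len 2
add 2: [5, 9, 2] sum 16, len 3
add 5: [5, 9, 2, 5] sum 21, len 4
add 1: [5, 9, 2, 5, 1] sum 22, len 5
add 7: [2, 5, 1, 7] sum 15, len 4
add 4: [2, 5, 1, 7, 4] sum 19, len 5
add 5: [5, 1, 7, 4, 5] sum 22, len 5
Longest length seen: 5.

5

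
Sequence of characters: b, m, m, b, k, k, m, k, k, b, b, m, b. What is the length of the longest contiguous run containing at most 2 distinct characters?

add b: window [b] (1 distinct), len 1
add m: window [b, m] (2 distinct), len 2
add m: window [b, m, m] (2 distinct), len 3
add b: window [b, m, m, b] (2 distinct), len 4
add k: window [b, k] (2 distinct), len 2
add k: window [b, k, k] (2 distinct), len 3
add m: window [k, k, m] (2 distinct), len 3
add k: window [k, k, m, k] (2 distinct), len 4
add k: window [k, k, m, k, k] (2 distinct), len 5
add b: window [k, k, b] (2 distinct), len 3
add b: window [k, k, b, b] (2 distinct), len 4
add m: window [b, b, m] (2 distinct), len 3
add b: window [b, b, m, b] (2 distinct), len 4
Longest length with ≤2 distinct: 5.

5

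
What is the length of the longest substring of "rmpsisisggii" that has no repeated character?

5

[r] len 1
[r, m] len 2
[r, m, p] len 3
[r, m, p, s] len 4
[r, m, p, s, i] len 5
[i, s] len 2
[s, i] len 2
[i, s] len 2
[i, s, g] len 3
[g] len 1
[g, i] len 2
[i] len 1
Longest all-distinct length: 5.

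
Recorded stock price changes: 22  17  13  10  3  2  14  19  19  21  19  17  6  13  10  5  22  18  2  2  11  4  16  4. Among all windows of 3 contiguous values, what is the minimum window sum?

15

[22, 17, 13] → sum 52
[17, 13, 10] → sum 40
[13, 10, 3] → sum 26
[10, 3, 2] → sum 15
[3, 2, 14] → sum 19
[2, 14, 19] → sum 35
[14, 19, 19] → sum 52
[19, 19, 21] → sum 59
[19, 21, 19] → sum 59
[21, 19, 17] → sum 57
[19, 17, 6] → sum 42
[17, 6, 13] → sum 36
[6, 13, 10] → sum 29
[13, 10, 5] → sum 28
[10, 5, 22] → sum 37
[5, 22, 18] → sum 45
[22, 18, 2] → sum 42
[18, 2, 2] → sum 22
[2, 2, 11] → sum 15
[2, 11, 4] → sum 17
[11, 4, 16] → sum 31
[4, 16, 4] → sum 24
Minimum of these is 15.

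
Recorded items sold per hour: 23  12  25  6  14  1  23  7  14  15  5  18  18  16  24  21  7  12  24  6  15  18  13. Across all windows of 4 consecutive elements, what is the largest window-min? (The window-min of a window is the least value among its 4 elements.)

Each size-4 window and its min:
23 12 25 6 → min 6
12 25 6 14 → min 6
25 6 14 1 → min 1
6 14 1 23 → min 1
14 1 23 7 → min 1
1 23 7 14 → min 1
23 7 14 15 → min 7
7 14 15 5 → min 5
14 15 5 18 → min 5
15 5 18 18 → min 5
5 18 18 16 → min 5
18 18 16 24 → min 16
18 16 24 21 → min 16
16 24 21 7 → min 7
24 21 7 12 → min 7
21 7 12 24 → min 7
7 12 24 6 → min 6
12 24 6 15 → min 6
24 6 15 18 → min 6
6 15 18 13 → min 6
Largest of these is 16.

16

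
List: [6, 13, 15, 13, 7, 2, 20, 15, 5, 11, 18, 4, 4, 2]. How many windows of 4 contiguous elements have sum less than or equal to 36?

1

(6, 13, 15, 13) → sum 47
(13, 15, 13, 7) → sum 48
(15, 13, 7, 2) → sum 37
(13, 7, 2, 20) → sum 42
(7, 2, 20, 15) → sum 44
(2, 20, 15, 5) → sum 42
(20, 15, 5, 11) → sum 51
(15, 5, 11, 18) → sum 49
(5, 11, 18, 4) → sum 38
(11, 18, 4, 4) → sum 37
(18, 4, 4, 2) → sum 28  ≤ 36 ✓
1 window satisfy the condition.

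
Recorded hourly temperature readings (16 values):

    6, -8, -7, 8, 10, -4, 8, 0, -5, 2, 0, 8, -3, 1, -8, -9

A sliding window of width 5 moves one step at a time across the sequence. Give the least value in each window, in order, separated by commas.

[6, -8, -7, 8, 10] → min -8
[-8, -7, 8, 10, -4] → min -8
[-7, 8, 10, -4, 8] → min -7
[8, 10, -4, 8, 0] → min -4
[10, -4, 8, 0, -5] → min -5
[-4, 8, 0, -5, 2] → min -5
[8, 0, -5, 2, 0] → min -5
[0, -5, 2, 0, 8] → min -5
[-5, 2, 0, 8, -3] → min -5
[2, 0, 8, -3, 1] → min -3
[0, 8, -3, 1, -8] → min -8
[8, -3, 1, -8, -9] → min -9

-8, -8, -7, -4, -5, -5, -5, -5, -5, -3, -8, -9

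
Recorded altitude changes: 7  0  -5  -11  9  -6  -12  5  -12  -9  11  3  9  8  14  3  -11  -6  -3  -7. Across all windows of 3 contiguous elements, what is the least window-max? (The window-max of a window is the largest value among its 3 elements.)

[7, 0, -5] → max 7
[0, -5, -11] → max 0
[-5, -11, 9] → max 9
[-11, 9, -6] → max 9
[9, -6, -12] → max 9
[-6, -12, 5] → max 5
[-12, 5, -12] → max 5
[5, -12, -9] → max 5
[-12, -9, 11] → max 11
[-9, 11, 3] → max 11
[11, 3, 9] → max 11
[3, 9, 8] → max 9
[9, 8, 14] → max 14
[8, 14, 3] → max 14
[14, 3, -11] → max 14
[3, -11, -6] → max 3
[-11, -6, -3] → max -3
[-6, -3, -7] → max -3
Least of these is -3.

-3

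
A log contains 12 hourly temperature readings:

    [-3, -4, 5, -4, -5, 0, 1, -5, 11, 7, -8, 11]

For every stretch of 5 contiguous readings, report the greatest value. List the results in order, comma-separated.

5, 5, 5, 1, 11, 11, 11, 11

[-3, -4, 5, -4, -5] → max 5
[-4, 5, -4, -5, 0] → max 5
[5, -4, -5, 0, 1] → max 5
[-4, -5, 0, 1, -5] → max 1
[-5, 0, 1, -5, 11] → max 11
[0, 1, -5, 11, 7] → max 11
[1, -5, 11, 7, -8] → max 11
[-5, 11, 7, -8, 11] → max 11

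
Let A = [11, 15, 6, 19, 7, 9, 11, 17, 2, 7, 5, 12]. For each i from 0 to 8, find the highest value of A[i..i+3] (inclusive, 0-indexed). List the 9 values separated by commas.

19, 19, 19, 19, 17, 17, 17, 17, 12

Sliding a size-4 window across the 12 values:
(11, 15, 6, 19) → max 19
(15, 6, 19, 7) → max 19
(6, 19, 7, 9) → max 19
(19, 7, 9, 11) → max 19
(7, 9, 11, 17) → max 17
(9, 11, 17, 2) → max 17
(11, 17, 2, 7) → max 17
(17, 2, 7, 5) → max 17
(2, 7, 5, 12) → max 12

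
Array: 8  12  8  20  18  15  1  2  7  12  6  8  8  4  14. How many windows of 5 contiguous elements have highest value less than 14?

(8, 12, 8, 20, 18) → max 20
(12, 8, 20, 18, 15) → max 20
(8, 20, 18, 15, 1) → max 20
(20, 18, 15, 1, 2) → max 20
(18, 15, 1, 2, 7) → max 18
(15, 1, 2, 7, 12) → max 15
(1, 2, 7, 12, 6) → max 12  < 14 ✓
(2, 7, 12, 6, 8) → max 12  < 14 ✓
(7, 12, 6, 8, 8) → max 12  < 14 ✓
(12, 6, 8, 8, 4) → max 12  < 14 ✓
(6, 8, 8, 4, 14) → max 14
4 windows satisfy the condition.

4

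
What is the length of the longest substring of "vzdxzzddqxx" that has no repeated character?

4

add v: [v] len 1
add z: [v, z] len 2
add d: [v, z, d] len 3
add x: [v, z, d, x] len 4
add z (repeat z, move left end past it): [d, x, z] len 3
add z (repeat z, move left end past it): [z] len 1
add d: [z, d] len 2
add d (repeat d, move left end past it): [d] len 1
add q: [d, q] len 2
add x: [d, q, x] len 3
add x (repeat x, move left end past it): [x] len 1
Longest all-distinct length: 4.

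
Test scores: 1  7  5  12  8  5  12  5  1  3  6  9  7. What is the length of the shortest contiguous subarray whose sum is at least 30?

4

add 1: running sum 1 < 30
add 7: running sum 8 < 30
add 5: running sum 13 < 30
add 12: running sum 25 < 30
add 8: shortest ending here [7, 5, 12, 8] sum 32, len 4
add 5: shortest ending here [5, 12, 8, 5] sum 30, len 4
add 12: shortest ending here [12, 8, 5, 12] sum 37, len 4
add 5: shortest ending here [8, 5, 12, 5] sum 30, len 4
add 1: shortest ending here [8, 5, 12, 5, 1] sum 31, len 5
add 3: shortest ending here [8, 5, 12, 5, 1, 3] sum 34, len 6
add 6: shortest ending here [5, 12, 5, 1, 3, 6] sum 32, len 6
add 9: shortest ending here [12, 5, 1, 3, 6, 9] sum 36, len 6
add 7: shortest ending here [5, 1, 3, 6, 9, 7] sum 31, len 6
Shortest qualifying length: 4.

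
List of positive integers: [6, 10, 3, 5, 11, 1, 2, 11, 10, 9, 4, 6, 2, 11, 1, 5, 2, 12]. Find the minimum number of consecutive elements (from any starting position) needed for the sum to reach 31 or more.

add 6: running sum 6 < 31
add 10: running sum 16 < 31
add 3: running sum 19 < 31
add 5: running sum 24 < 31
end 4: [6, 10, 3, 5, 11] sum 35, len 5
end 5: [6, 10, 3, 5, 11, 1] sum 36, len 6
end 6: [10, 3, 5, 11, 1, 2] sum 32, len 6
end 7: [3, 5, 11, 1, 2, 11] sum 33, len 6
end 8: [11, 1, 2, 11, 10] sum 35, len 5
end 9: [2, 11, 10, 9] sum 32, len 4
end 10: [11, 10, 9, 4] sum 34, len 4
end 11: [11, 10, 9, 4, 6] sum 40, len 5
end 12: [10, 9, 4, 6, 2] sum 31, len 5
end 13: [9, 4, 6, 2, 11] sum 32, len 5
end 14: [9, 4, 6, 2, 11, 1] sum 33, len 6
end 15: [9, 4, 6, 2, 11, 1, 5] sum 38, len 7
end 16: [4, 6, 2, 11, 1, 5, 2] sum 31, len 7
end 17: [11, 1, 5, 2, 12] sum 31, len 5
Shortest qualifying length: 4.

4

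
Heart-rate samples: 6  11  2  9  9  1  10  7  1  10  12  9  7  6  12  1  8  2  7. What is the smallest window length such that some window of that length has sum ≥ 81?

Extend right; whenever the sum reaches 81, record the length and shrink from the left:
add 6: running sum 6 < 81
add 11: running sum 17 < 81
add 2: running sum 19 < 81
add 9: running sum 28 < 81
add 9: running sum 37 < 81
add 1: running sum 38 < 81
add 10: running sum 48 < 81
add 7: running sum 55 < 81
add 1: running sum 56 < 81
add 10: running sum 66 < 81
add 12: running sum 78 < 81
end 11: [11, 2, 9, 9, 1, 10, 7, 1, 10, 12, 9] sum 81, len 11
end 12: [11, 2, 9, 9, 1, 10, 7, 1, 10, 12, 9, 7] sum 88, len 12
end 13: [9, 9, 1, 10, 7, 1, 10, 12, 9, 7, 6] sum 81, len 11
end 14: [9, 1, 10, 7, 1, 10, 12, 9, 7, 6, 12] sum 84, len 11
end 15: [9, 1, 10, 7, 1, 10, 12, 9, 7, 6, 12, 1] sum 85, len 12
end 16: [10, 7, 1, 10, 12, 9, 7, 6, 12, 1, 8] sum 83, len 11
end 17: [10, 7, 1, 10, 12, 9, 7, 6, 12, 1, 8, 2] sum 85, len 12
end 18: [7, 1, 10, 12, 9, 7, 6, 12, 1, 8, 2, 7] sum 82, len 12
Shortest qualifying length: 11.

11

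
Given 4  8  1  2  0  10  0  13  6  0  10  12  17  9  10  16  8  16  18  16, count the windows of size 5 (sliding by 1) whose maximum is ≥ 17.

7

[4, 8, 1, 2, 0] → max 8
[8, 1, 2, 0, 10] → max 10
[1, 2, 0, 10, 0] → max 10
[2, 0, 10, 0, 13] → max 13
[0, 10, 0, 13, 6] → max 13
[10, 0, 13, 6, 0] → max 13
[0, 13, 6, 0, 10] → max 13
[13, 6, 0, 10, 12] → max 13
[6, 0, 10, 12, 17] → max 17  ≥ 17 ✓
[0, 10, 12, 17, 9] → max 17  ≥ 17 ✓
[10, 12, 17, 9, 10] → max 17  ≥ 17 ✓
[12, 17, 9, 10, 16] → max 17  ≥ 17 ✓
[17, 9, 10, 16, 8] → max 17  ≥ 17 ✓
[9, 10, 16, 8, 16] → max 16
[10, 16, 8, 16, 18] → max 18  ≥ 17 ✓
[16, 8, 16, 18, 16] → max 18  ≥ 17 ✓
7 windows satisfy the condition.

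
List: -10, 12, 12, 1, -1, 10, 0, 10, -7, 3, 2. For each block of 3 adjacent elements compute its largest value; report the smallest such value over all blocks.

Each size-3 window and its max:
(-10, 12, 12) → max 12
(12, 12, 1) → max 12
(12, 1, -1) → max 12
(1, -1, 10) → max 10
(-1, 10, 0) → max 10
(10, 0, 10) → max 10
(0, 10, -7) → max 10
(10, -7, 3) → max 10
(-7, 3, 2) → max 3
Smallest of these is 3.

3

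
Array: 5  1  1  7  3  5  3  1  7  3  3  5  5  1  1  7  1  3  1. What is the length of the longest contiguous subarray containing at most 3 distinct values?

6

[5] 1 distinct, len 1
[5, 1] 2 distinct, len 2
[5, 1, 1] 2 distinct, len 3
[5, 1, 1, 7] 3 distinct, len 4
[1, 1, 7, 3] 3 distinct, len 4
[7, 3, 5] 3 distinct, len 3
[7, 3, 5, 3] 3 distinct, len 4
[3, 5, 3, 1] 3 distinct, len 4
[3, 1, 7] 3 distinct, len 3
[3, 1, 7, 3] 3 distinct, len 4
[3, 1, 7, 3, 3] 3 distinct, len 5
[7, 3, 3, 5] 3 distinct, len 4
[7, 3, 3, 5, 5] 3 distinct, len 5
[3, 3, 5, 5, 1] 3 distinct, len 5
[3, 3, 5, 5, 1, 1] 3 distinct, len 6
[5, 5, 1, 1, 7] 3 distinct, len 5
[5, 5, 1, 1, 7, 1] 3 distinct, len 6
[1, 1, 7, 1, 3] 3 distinct, len 5
[1, 1, 7, 1, 3, 1] 3 distinct, len 6
Longest length with ≤3 distinct: 6.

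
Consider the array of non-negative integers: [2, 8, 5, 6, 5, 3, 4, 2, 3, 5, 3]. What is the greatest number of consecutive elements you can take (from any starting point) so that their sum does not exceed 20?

[2] sum 2 len 1
[2, 8] sum 10 len 2
[2, 8, 5] sum 15 len 3
[8, 5, 6] sum 19 len 3
[5, 6, 5] sum 16 len 3
[5, 6, 5, 3] sum 19 len 4
[6, 5, 3, 4] sum 18 len 4
[6, 5, 3, 4, 2] sum 20 len 5
[5, 3, 4, 2, 3] sum 17 len 5
[3, 4, 2, 3, 5] sum 17 len 5
[3, 4, 2, 3, 5, 3] sum 20 len 6
Longest length seen: 6.

6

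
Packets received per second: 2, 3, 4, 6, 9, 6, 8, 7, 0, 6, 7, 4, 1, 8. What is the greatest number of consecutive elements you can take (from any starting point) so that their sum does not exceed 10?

3

Extend to the right; shrink from the left whenever the sum exceeds 10:
[2] sum 2 len 1
[2, 3] sum 5 len 2
[2, 3, 4] sum 9 len 3
[4, 6] sum 10 len 2
[9] sum 9 len 1
[6] sum 6 len 1
[8] sum 8 len 1
[7] sum 7 len 1
[7, 0] sum 7 len 2
[0, 6] sum 6 len 2
[7] sum 7 len 1
[4] sum 4 len 1
[4, 1] sum 5 len 2
[1, 8] sum 9 len 2
Longest length seen: 3.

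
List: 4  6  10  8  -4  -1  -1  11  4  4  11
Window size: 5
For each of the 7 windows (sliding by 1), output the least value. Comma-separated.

-4, -4, -4, -4, -4, -1, -1

[4, 6, 10, 8, -4] → min -4
[6, 10, 8, -4, -1] → min -4
[10, 8, -4, -1, -1] → min -4
[8, -4, -1, -1, 11] → min -4
[-4, -1, -1, 11, 4] → min -4
[-1, -1, 11, 4, 4] → min -1
[-1, 11, 4, 4, 11] → min -1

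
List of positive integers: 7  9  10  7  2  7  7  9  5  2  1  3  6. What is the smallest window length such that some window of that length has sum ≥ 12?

2

Extend right; whenever the sum reaches 12, record the length and shrink from the left:
add 7: running sum 7 < 12
add 9: shortest ending here [7, 9] sum 16, len 2
add 10: shortest ending here [9, 10] sum 19, len 2
add 7: shortest ending here [10, 7] sum 17, len 2
add 2: shortest ending here [10, 7, 2] sum 19, len 3
add 7: shortest ending here [7, 2, 7] sum 16, len 3
add 7: shortest ending here [7, 7] sum 14, len 2
add 9: shortest ending here [7, 9] sum 16, len 2
add 5: shortest ending here [9, 5] sum 14, len 2
add 2: shortest ending here [9, 5, 2] sum 16, len 3
add 1: shortest ending here [9, 5, 2, 1] sum 17, len 4
add 3: shortest ending here [9, 5, 2, 1, 3] sum 20, len 5
add 6: shortest ending here [2, 1, 3, 6] sum 12, len 4
Shortest qualifying length: 2.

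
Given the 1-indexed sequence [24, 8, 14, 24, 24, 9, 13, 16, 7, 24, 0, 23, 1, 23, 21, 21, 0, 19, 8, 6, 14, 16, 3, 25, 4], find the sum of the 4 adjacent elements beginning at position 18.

47

Elements at indices 18..21: 19, 8, 6, 14
sum(19, 8, 6, 14) = 47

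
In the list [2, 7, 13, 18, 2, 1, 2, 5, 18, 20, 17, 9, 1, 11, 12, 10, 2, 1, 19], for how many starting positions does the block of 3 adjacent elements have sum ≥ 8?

2 7 13 → sum 22  ≥ 8 ✓
7 13 18 → sum 38  ≥ 8 ✓
13 18 2 → sum 33  ≥ 8 ✓
18 2 1 → sum 21  ≥ 8 ✓
2 1 2 → sum 5
1 2 5 → sum 8  ≥ 8 ✓
2 5 18 → sum 25  ≥ 8 ✓
5 18 20 → sum 43  ≥ 8 ✓
18 20 17 → sum 55  ≥ 8 ✓
20 17 9 → sum 46  ≥ 8 ✓
17 9 1 → sum 27  ≥ 8 ✓
9 1 11 → sum 21  ≥ 8 ✓
1 11 12 → sum 24  ≥ 8 ✓
11 12 10 → sum 33  ≥ 8 ✓
12 10 2 → sum 24  ≥ 8 ✓
10 2 1 → sum 13  ≥ 8 ✓
2 1 19 → sum 22  ≥ 8 ✓
16 windows satisfy the condition.

16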